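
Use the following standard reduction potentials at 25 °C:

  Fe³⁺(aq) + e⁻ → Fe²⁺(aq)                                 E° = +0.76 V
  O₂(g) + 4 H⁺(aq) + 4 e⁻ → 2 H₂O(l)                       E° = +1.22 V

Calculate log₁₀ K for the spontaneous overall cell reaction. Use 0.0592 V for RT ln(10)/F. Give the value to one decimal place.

Cathode: O₂/H₂O; anode: Fe³⁺/Fe²⁺. E°cell = +0.46 V, n = 4.
log K = nE°cell / 0.0592 = (4)(+0.46) / 0.0592 = 31.1.

31.1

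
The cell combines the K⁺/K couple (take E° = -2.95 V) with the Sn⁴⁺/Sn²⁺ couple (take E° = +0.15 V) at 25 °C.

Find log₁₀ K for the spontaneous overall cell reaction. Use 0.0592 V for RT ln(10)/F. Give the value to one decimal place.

Cathode: Sn⁴⁺/Sn²⁺; anode: K⁺/K. E°cell = +3.10 V, n = 2.
log K = nE°cell / 0.0592 = (2)(+3.10) / 0.0592 = 104.7.

104.7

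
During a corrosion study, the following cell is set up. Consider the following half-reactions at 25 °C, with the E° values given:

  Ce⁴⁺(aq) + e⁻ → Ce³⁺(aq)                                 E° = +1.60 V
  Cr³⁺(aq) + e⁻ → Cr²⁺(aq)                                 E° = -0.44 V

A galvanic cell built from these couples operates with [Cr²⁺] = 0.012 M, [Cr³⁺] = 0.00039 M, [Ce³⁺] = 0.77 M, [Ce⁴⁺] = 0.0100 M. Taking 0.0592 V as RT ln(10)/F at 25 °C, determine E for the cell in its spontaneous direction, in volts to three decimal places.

+2.016 V

Ce⁴⁺/Ce³⁺ is the cathode (higher E°), Cr³⁺/Cr²⁺ the anode: E°cell = +1.60 − (-0.44) = +2.04 V, n = 1.
Overall: Ce⁴⁺(aq) + Cr²⁺(aq) → Ce³⁺(aq) + Cr³⁺(aq)
Q = [Ce³⁺]·[Cr³⁺] / ([Ce⁴⁺]·[Cr²⁺]); log Q = 0.398.
E = E° − (0.0592/n) log Q = +2.04 − (0.0592/1)(0.398) = +2.016 V.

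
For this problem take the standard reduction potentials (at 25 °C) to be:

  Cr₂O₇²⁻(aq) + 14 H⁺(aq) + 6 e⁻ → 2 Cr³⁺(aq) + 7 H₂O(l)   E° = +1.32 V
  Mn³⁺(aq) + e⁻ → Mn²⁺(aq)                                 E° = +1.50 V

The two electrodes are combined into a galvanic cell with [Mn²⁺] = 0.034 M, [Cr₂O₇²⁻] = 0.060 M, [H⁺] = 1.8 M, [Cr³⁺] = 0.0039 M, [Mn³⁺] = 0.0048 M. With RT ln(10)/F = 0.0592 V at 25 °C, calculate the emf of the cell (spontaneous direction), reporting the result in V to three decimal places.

+0.059 V

Mn³⁺/Mn²⁺ is the cathode (higher E°), Cr₂O₇²⁻/Cr³⁺ the anode: E°cell = +1.50 − (+1.32) = +0.18 V, n = 6.
Overall: 6 Mn³⁺(aq) + 2 Cr³⁺(aq) + 7 H₂O(l) → 6 Mn²⁺(aq) + Cr₂O₇²⁻(aq) + 14 H⁺(aq)
Q = [Mn²⁺]^6·[Cr₂O₇²⁻]·[H⁺]^14 / ([Mn³⁺]^6·[Cr³⁺]^2); log Q = 12.271.
E = E° − (0.0592/n) log Q = +0.18 − (0.0592/6)(12.271) = +0.059 V.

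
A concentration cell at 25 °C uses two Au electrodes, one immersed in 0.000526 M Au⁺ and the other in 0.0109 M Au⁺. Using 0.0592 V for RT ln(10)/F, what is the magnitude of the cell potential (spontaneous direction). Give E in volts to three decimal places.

+0.078 V

For a concentration cell E°cell = 0. The 0.0109 M side is the cathode (reduction is favoured where [Au⁺] is higher).
With n = 1, E = −(0.0592/1) log([Au⁺]ₐₙ/[Au⁺]꜀ₐₜ) = −(0.0592/1) log(0.000526/0.0109) = −(0.0592/1)(-1.316) = +0.078 V.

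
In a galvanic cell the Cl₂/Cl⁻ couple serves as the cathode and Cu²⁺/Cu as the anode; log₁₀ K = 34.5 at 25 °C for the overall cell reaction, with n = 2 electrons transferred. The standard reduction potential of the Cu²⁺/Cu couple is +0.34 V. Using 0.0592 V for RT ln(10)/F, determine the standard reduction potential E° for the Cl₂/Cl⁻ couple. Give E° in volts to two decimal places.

E°cell = (0.0592/n)·log K = (0.0592/2)(34.5) = +1.021 V.
Since Cl₂/Cl⁻ is the cathode and Cu²⁺/Cu the anode, E°cell = E°(Cl₂/Cl⁻) − E°(Cu²⁺/Cu).
So E°(Cl₂/Cl⁻) = E°cell + E°(Cu²⁺/Cu) = +1.021 + (+0.34) = +1.36 V.

+1.36 V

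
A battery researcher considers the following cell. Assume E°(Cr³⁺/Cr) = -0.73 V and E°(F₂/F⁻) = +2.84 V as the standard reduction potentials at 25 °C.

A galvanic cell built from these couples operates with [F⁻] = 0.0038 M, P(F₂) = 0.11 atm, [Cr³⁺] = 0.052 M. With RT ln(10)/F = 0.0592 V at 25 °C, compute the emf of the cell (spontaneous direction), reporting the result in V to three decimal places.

F₂/F⁻ is the cathode (higher E°), Cr³⁺/Cr the anode: E°cell = +2.84 − (-0.73) = +3.57 V, n = 6.
Overall: 3 F₂(g) + 2 Cr(s) → 6 F⁻(aq) + 2 Cr³⁺(aq)
Q = [F⁻]^6·[Cr³⁺]^2 / (P(F₂)^3); log Q = -14.213.
E = E° − (0.0592/n) log Q = +3.57 − (0.0592/6)(-14.213) = +3.710 V.

+3.710 V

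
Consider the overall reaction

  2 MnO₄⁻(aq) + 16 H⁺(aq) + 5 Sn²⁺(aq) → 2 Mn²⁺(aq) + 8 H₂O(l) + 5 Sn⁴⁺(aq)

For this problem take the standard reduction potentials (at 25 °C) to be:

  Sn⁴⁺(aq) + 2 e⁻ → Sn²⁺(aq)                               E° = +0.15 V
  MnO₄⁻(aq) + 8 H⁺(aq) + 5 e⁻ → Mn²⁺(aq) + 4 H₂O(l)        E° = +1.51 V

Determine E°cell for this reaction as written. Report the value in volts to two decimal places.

The MnO₄⁻/Mn²⁺ couple has the higher reduction potential, so it is the cathode; Sn⁴⁺/Sn²⁺ is oxidised at the anode.
E°cell = E°(cathode) − E°(anode) = (+1.51) − (+0.15) = +1.36 V.

+1.36 V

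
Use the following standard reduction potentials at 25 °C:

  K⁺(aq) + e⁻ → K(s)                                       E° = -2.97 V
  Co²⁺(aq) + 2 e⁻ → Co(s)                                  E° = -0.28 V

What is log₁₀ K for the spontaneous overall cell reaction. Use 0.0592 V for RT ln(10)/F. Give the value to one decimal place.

Cathode: Co²⁺/Co; anode: K⁺/K. E°cell = +2.69 V, n = 2.
log K = nE°cell / 0.0592 = (2)(+2.69) / 0.0592 = 90.9.

90.9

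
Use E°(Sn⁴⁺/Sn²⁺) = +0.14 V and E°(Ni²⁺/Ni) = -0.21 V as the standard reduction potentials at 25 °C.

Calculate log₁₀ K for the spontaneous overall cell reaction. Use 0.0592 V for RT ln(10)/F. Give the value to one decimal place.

11.8

Cathode: Sn⁴⁺/Sn²⁺; anode: Ni²⁺/Ni. E°cell = +0.35 V, n = 2.
log K = nE°cell / 0.0592 = (2)(+0.35) / 0.0592 = 11.8.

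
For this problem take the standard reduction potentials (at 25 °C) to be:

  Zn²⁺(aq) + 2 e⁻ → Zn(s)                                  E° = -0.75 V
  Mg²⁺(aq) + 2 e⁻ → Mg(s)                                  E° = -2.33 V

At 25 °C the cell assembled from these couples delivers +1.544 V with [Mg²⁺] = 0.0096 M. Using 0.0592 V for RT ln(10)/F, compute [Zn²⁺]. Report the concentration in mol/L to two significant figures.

Zn²⁺/Zn is the cathode, Mg²⁺/Mg the anode: E°cell = +1.58 V, n = 2.
Overall reaction: Zn²⁺(aq) + Mg(s) → Zn(s) + Mg²⁺(aq); Q = [Mg²⁺]^1/[Zn²⁺]^1.
From E = E° − (0.0592/n) log Q: log Q = (E° − E)·n/0.0592 = (+1.58 − (+1.544))·2/0.0592 = 1.2162.
So 1·log[Zn²⁺] = 1·log(0.0096) − log Q = -2.0177 − (1.2162) = -3.2339; [Zn²⁺] = 10^(-3.2339) ≈ 0.00058 M.

0.00058 M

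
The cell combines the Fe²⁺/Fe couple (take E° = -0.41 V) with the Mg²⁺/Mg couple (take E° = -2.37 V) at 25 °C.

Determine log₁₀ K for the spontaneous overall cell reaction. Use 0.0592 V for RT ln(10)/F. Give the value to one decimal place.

66.2

Cathode: Fe²⁺/Fe; anode: Mg²⁺/Mg. E°cell = +1.96 V, n = 2.
log K = nE°cell / 0.0592 = (2)(+1.96) / 0.0592 = 66.2.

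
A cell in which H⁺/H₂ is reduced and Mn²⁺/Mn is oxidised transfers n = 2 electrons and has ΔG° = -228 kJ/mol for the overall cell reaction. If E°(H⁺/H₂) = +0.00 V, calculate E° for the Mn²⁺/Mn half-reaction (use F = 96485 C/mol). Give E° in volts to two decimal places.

E°cell = −ΔG°/(nF) = −(-228×10³)/((2)(96485)) = +1.182 V.
Since H⁺/H₂ is the cathode and Mn²⁺/Mn the anode, E°cell = E°(H⁺/H₂) − E°(Mn²⁺/Mn).
So E°(Mn²⁺/Mn) = E°(H⁺/H₂) − E°cell = (+0.00) − (+1.182) = -1.18 V.

-1.18 V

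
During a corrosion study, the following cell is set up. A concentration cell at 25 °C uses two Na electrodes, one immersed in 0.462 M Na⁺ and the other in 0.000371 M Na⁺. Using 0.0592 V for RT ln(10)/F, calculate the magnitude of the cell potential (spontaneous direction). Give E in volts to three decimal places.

For a concentration cell E°cell = 0. The 0.462 M side is the cathode (reduction is favoured where [Na⁺] is higher).
With n = 1, E = −(0.0592/1) log([Na⁺]ₐₙ/[Na⁺]꜀ₐₜ) = −(0.0592/1) log(0.000371/0.462) = −(0.0592/1)(-3.095) = +0.183 V.

+0.183 V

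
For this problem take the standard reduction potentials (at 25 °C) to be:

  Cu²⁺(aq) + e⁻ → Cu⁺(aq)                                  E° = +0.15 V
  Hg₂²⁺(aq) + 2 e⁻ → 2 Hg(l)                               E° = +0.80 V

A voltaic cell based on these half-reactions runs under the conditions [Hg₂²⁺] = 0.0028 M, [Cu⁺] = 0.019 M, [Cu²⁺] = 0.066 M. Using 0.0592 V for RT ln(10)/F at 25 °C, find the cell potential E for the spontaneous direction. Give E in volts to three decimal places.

Hg₂²⁺/Hg is the cathode (higher E°), Cu²⁺/Cu⁺ the anode: E°cell = +0.80 − (+0.15) = +0.65 V, n = 2.
Overall: Hg₂²⁺(aq) + 2 Cu⁺(aq) → 2 Hg(l) + 2 Cu²⁺(aq)
Q = [Cu²⁺]^2 / ([Hg₂²⁺]·[Cu⁺]^2); log Q = 3.634.
E = E° − (0.0592/n) log Q = +0.65 − (0.0592/2)(3.634) = +0.542 V.

+0.542 V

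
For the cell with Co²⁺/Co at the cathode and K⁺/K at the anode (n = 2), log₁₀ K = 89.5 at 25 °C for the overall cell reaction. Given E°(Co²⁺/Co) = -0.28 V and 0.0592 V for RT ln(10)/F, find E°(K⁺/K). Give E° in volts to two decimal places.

E°cell = (0.0592/n)·log K = (0.0592/2)(89.5) = +2.649 V.
Since Co²⁺/Co is the cathode and K⁺/K the anode, E°cell = E°(Co²⁺/Co) − E°(K⁺/K).
So E°(K⁺/K) = E°(Co²⁺/Co) − E°cell = (-0.28) − (+2.649) = -2.93 V.

-2.93 V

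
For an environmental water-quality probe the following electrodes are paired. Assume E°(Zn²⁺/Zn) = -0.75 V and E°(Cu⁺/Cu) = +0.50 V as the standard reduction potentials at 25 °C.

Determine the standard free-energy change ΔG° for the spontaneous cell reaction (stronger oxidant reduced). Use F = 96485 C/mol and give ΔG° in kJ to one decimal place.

-241.2 kJ

Cu⁺/Cu (E° = +0.50 V) is the cathode; Zn²⁺/Zn (E° = -0.75 V) is the anode, so E°cell = +1.25 V.
Balancing electrons gives n = 2 (lcm of 1 and 2).
ΔG° = −nFE° = −(2)(96485)(+1.25) = -241,212 J = -241.2 kJ.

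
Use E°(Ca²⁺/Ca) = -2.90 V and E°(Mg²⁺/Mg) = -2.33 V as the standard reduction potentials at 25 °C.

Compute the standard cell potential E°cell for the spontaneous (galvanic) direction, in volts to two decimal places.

The Mg²⁺/Mg couple has the higher reduction potential, so it is the cathode; Ca²⁺/Ca is oxidised at the anode.
E°cell = E°(cathode) − E°(anode) = (-2.33) − (-2.90) = +0.57 V.
Since E°cell > 0, the reaction is spontaneous under standard conditions.

+0.57 V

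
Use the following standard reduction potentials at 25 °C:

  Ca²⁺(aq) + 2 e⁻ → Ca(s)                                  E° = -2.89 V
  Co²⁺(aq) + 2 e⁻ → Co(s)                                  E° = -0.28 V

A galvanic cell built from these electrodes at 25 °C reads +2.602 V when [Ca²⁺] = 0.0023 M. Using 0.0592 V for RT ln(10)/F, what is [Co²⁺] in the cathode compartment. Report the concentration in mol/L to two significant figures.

0.0012 M

Co²⁺/Co is the cathode, Ca²⁺/Ca the anode: E°cell = +2.61 V, n = 2.
Overall reaction: Co²⁺(aq) + Ca(s) → Co(s) + Ca²⁺(aq); Q = [Ca²⁺]^1/[Co²⁺]^1.
From E = E° − (0.0592/n) log Q: log Q = (E° − E)·n/0.0592 = (+2.61 − (+2.602))·2/0.0592 = 0.2703.
So 1·log[Co²⁺] = 1·log(0.0023) − log Q = -2.6383 − (0.2703) = -2.9086; [Co²⁺] = 10^(-2.9086) ≈ 0.0012 M.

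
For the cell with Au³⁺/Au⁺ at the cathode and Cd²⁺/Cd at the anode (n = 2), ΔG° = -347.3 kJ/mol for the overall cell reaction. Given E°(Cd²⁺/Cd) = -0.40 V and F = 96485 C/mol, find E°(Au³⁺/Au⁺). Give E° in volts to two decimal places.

+1.40 V

E°cell = −ΔG°/(nF) = −(-347.3×10³)/((2)(96485)) = +1.800 V.
Since Au³⁺/Au⁺ is the cathode and Cd²⁺/Cd the anode, E°cell = E°(Au³⁺/Au⁺) − E°(Cd²⁺/Cd).
So E°(Au³⁺/Au⁺) = E°cell + E°(Cd²⁺/Cd) = +1.800 + (-0.40) = +1.40 V.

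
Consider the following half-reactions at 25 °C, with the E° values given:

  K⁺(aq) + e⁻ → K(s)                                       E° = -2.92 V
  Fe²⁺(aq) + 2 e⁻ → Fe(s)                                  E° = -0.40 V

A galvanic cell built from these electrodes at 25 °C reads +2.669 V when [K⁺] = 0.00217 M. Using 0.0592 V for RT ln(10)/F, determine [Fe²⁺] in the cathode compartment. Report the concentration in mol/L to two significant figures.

0.51 M

Fe²⁺/Fe is the cathode, K⁺/K the anode: E°cell = +2.52 V, n = 2.
Overall reaction: Fe²⁺(aq) + 2 K(s) → Fe(s) + 2 K⁺(aq); Q = [K⁺]^2/[Fe²⁺]^1.
From E = E° − (0.0592/n) log Q: log Q = (E° − E)·n/0.0592 = (+2.52 − (+2.669))·2/0.0592 = -5.0338.
So 1·log[Fe²⁺] = 2·log(0.00217) − log Q = -5.3271 − (-5.0338) = -0.2933; [Fe²⁺] = 10^(-0.2933) ≈ 0.51 M.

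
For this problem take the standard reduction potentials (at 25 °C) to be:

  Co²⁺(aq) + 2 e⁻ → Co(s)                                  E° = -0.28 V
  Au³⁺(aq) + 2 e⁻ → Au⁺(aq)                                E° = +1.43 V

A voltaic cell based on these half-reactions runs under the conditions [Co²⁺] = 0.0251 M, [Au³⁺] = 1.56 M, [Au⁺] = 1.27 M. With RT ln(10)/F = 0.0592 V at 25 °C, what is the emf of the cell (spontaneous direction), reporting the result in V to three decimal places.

Au³⁺/Au⁺ is the cathode (higher E°), Co²⁺/Co the anode: E°cell = +1.43 − (-0.28) = +1.71 V, n = 2.
Overall: Au³⁺(aq) + Co(s) → Au⁺(aq) + Co²⁺(aq)
Q = [Au⁺]·[Co²⁺] / ([Au³⁺]); log Q = -1.690.
E = E° − (0.0592/n) log Q = +1.71 − (0.0592/2)(-1.690) = +1.760 V.

+1.760 V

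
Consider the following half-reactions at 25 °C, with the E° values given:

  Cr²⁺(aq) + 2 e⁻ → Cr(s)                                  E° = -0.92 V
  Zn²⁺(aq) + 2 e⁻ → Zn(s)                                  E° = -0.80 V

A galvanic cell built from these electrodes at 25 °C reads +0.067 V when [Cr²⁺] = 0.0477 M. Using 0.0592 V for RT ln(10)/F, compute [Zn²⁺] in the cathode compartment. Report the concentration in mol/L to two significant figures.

0.00077 M

Zn²⁺/Zn is the cathode, Cr²⁺/Cr the anode: E°cell = +0.12 V, n = 2.
Overall reaction: Zn²⁺(aq) + Cr(s) → Zn(s) + Cr²⁺(aq); Q = [Cr²⁺]^1/[Zn²⁺]^1.
From E = E° − (0.0592/n) log Q: log Q = (E° − E)·n/0.0592 = (+0.12 − (+0.067))·2/0.0592 = 1.7905.
So 1·log[Zn²⁺] = 1·log(0.0477) − log Q = -1.3215 − (1.7905) = -3.1120; [Zn²⁺] = 10^(-3.1120) ≈ 0.00077 M.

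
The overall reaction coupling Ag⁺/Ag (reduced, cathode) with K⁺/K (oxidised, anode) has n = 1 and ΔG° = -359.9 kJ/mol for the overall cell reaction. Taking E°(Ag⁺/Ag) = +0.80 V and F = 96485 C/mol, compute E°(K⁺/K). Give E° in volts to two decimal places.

E°cell = −ΔG°/(nF) = −(-359.9×10³)/((1)(96485)) = +3.730 V.
Since Ag⁺/Ag is the cathode and K⁺/K the anode, E°cell = E°(Ag⁺/Ag) − E°(K⁺/K).
So E°(K⁺/K) = E°(Ag⁺/Ag) − E°cell = (+0.80) − (+3.730) = -2.93 V.

-2.93 V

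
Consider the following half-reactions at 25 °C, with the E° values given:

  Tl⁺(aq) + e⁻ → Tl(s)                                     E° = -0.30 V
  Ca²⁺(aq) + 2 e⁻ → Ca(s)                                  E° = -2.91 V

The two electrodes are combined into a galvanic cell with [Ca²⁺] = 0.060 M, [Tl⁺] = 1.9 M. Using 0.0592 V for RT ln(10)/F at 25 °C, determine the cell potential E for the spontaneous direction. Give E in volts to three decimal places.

+2.663 V

Tl⁺/Tl is the cathode (higher E°), Ca²⁺/Ca the anode: E°cell = -0.30 − (-2.91) = +2.61 V, n = 2.
Overall: 2 Tl⁺(aq) + Ca(s) → 2 Tl(s) + Ca²⁺(aq)
Q = [Ca²⁺] / ([Tl⁺]^2); log Q = -1.779.
E = E° − (0.0592/n) log Q = +2.61 − (0.0592/2)(-1.779) = +2.663 V.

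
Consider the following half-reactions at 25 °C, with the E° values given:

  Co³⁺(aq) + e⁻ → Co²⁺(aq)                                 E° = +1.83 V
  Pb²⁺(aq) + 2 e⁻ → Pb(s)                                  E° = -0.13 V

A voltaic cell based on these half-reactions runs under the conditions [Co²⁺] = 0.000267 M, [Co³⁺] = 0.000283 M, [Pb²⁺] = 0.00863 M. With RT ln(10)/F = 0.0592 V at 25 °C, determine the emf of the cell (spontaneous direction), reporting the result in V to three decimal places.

+2.023 V

Co³⁺/Co²⁺ is the cathode (higher E°), Pb²⁺/Pb the anode: E°cell = +1.83 − (-0.13) = +1.96 V, n = 2.
Overall: 2 Co³⁺(aq) + Pb(s) → 2 Co²⁺(aq) + Pb²⁺(aq)
Q = [Co²⁺]^2·[Pb²⁺] / ([Co³⁺]^2); log Q = -2.115.
E = E° − (0.0592/n) log Q = +1.96 − (0.0592/2)(-2.115) = +2.023 V.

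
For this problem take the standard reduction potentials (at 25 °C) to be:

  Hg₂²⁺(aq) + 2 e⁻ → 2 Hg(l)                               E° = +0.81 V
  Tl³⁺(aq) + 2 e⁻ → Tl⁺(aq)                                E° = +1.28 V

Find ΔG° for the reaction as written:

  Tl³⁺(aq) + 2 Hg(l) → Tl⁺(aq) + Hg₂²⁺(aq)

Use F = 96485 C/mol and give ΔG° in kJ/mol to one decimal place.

-90.7 kJ/mol

As written, Tl³⁺/Tl⁺ is reduced (cathode) and Hg₂²⁺/Hg is oxidised (anode), so E°cell = (+1.28) − (+0.81) = +0.47 V.
Balancing electrons gives n = 2.
ΔG° = −nFE° = −(2)(96485)(+0.47) = -90,696 J = -90.7 kJ/mol.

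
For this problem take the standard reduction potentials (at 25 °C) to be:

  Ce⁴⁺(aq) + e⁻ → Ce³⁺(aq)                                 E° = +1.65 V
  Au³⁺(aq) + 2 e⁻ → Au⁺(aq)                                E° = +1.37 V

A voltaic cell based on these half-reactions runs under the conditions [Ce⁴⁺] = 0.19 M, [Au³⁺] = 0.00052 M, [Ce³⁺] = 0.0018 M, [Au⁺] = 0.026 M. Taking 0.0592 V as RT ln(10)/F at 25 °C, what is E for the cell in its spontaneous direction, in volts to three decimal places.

Ce⁴⁺/Ce³⁺ is the cathode (higher E°), Au³⁺/Au⁺ the anode: E°cell = +1.65 − (+1.37) = +0.28 V, n = 2.
Overall: 2 Ce⁴⁺(aq) + Au⁺(aq) → 2 Ce³⁺(aq) + Au³⁺(aq)
Q = [Ce³⁺]^2·[Au³⁺] / ([Ce⁴⁺]^2·[Au⁺]); log Q = -5.746.
E = E° − (0.0592/n) log Q = +0.28 − (0.0592/2)(-5.746) = +0.450 V.

+0.450 V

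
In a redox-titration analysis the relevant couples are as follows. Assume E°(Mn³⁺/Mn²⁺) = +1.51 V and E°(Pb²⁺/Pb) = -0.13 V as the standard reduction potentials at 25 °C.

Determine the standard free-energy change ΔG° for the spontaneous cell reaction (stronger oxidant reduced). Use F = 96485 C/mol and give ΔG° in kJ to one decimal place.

-316.5 kJ

Mn³⁺/Mn²⁺ (E° = +1.51 V) is the cathode; Pb²⁺/Pb (E° = -0.13 V) is the anode, so E°cell = +1.64 V.
Balancing electrons gives n = 2 (lcm of 1 and 2).
ΔG° = −nFE° = −(2)(96485)(+1.64) = -316,471 J = -316.5 kJ.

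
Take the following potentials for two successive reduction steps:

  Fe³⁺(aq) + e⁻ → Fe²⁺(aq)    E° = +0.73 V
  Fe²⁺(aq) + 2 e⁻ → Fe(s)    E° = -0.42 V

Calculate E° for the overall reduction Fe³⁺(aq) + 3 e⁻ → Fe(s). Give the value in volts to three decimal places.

-0.037 V

Since ΔG° = −nFE° is additive over sequential reductions, n₃E°₃ = n₁E°₁ + n₂E°₂.
E°₃ = (1×+0.73 + 2×-0.42) / 3 = (-0.110) / 3 = -0.037 V.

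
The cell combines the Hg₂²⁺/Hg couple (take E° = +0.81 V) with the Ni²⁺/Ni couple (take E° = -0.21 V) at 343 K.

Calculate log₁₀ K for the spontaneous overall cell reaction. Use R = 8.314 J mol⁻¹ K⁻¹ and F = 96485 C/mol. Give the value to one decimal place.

Cathode: Hg₂²⁺/Hg; anode: Ni²⁺/Ni. E°cell = (+0.81) − (-0.21) = +1.02 V, with n = 2.
ΔG° = −nFE° = −RT ln K, so ln K = nFE°/(RT) = (2)(96485)(+1.02) / ((8.314)(343)) = 69.022.
log₁₀ K = 69.022 / ln 10 = 30.0.

30.0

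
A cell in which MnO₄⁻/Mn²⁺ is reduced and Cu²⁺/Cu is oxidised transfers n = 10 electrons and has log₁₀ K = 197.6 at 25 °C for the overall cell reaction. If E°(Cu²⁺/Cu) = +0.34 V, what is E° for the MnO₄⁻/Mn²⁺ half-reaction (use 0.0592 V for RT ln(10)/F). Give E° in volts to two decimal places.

+1.51 V

E°cell = (0.0592/n)·log K = (0.0592/10)(197.6) = +1.170 V.
Since MnO₄⁻/Mn²⁺ is the cathode and Cu²⁺/Cu the anode, E°cell = E°(MnO₄⁻/Mn²⁺) − E°(Cu²⁺/Cu).
So E°(MnO₄⁻/Mn²⁺) = E°cell + E°(Cu²⁺/Cu) = +1.170 + (+0.34) = +1.51 V.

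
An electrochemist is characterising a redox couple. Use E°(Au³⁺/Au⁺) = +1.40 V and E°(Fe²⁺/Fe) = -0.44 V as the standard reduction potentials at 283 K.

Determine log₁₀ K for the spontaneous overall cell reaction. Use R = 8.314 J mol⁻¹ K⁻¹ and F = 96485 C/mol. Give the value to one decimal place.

Cathode: Au³⁺/Au⁺; anode: Fe²⁺/Fe. E°cell = (+1.40) − (-0.44) = +1.84 V, with n = 2.
ΔG° = −nFE° = −RT ln K, so ln K = nFE°/(RT) = (2)(96485)(+1.84) / ((8.314)(283)) = 150.908.
log₁₀ K = 150.908 / ln 10 = 65.5.

65.5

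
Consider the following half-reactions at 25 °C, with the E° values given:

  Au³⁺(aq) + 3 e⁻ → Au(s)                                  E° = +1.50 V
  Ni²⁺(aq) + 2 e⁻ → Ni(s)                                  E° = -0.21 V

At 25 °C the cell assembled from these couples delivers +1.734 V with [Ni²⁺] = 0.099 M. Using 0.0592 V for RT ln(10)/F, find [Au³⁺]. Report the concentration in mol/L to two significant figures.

0.51 M

Au³⁺/Au is the cathode, Ni²⁺/Ni the anode: E°cell = +1.71 V, n = 6.
Overall reaction: 2 Au³⁺(aq) + 3 Ni(s) → 2 Au(s) + 3 Ni²⁺(aq); Q = [Ni²⁺]^3/[Au³⁺]^2.
From E = E° − (0.0592/n) log Q: log Q = (E° − E)·n/0.0592 = (+1.71 − (+1.734))·6/0.0592 = -2.4324.
So 2·log[Au³⁺] = 3·log(0.099) − log Q = -3.0131 − (-2.4324) = -0.5807; log[Au³⁺] = -0.5807 / 2 = -0.2903; [Au³⁺] = 10^(-0.2903) ≈ 0.51 M.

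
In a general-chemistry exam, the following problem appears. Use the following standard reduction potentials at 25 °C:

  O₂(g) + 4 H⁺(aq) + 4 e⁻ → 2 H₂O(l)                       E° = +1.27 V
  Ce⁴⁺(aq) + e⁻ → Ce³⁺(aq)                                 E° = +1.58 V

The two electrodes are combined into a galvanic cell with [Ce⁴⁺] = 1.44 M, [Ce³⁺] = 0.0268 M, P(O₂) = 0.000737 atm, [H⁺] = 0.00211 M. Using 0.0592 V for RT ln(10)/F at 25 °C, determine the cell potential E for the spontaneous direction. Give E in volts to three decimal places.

Ce⁴⁺/Ce³⁺ is the cathode (higher E°), O₂/H₂O the anode: E°cell = +1.58 − (+1.27) = +0.31 V, n = 4.
Overall: 4 Ce⁴⁺(aq) + 2 H₂O(l) → 4 Ce³⁺(aq) + O₂(g) + 4 H⁺(aq)
Q = [Ce³⁺]^4·P(O₂)·[H⁺]^4 / ([Ce⁴⁺]^4); log Q = -20.756.
E = E° − (0.0592/n) log Q = +0.31 − (0.0592/4)(-20.756) = +0.617 V.

+0.617 V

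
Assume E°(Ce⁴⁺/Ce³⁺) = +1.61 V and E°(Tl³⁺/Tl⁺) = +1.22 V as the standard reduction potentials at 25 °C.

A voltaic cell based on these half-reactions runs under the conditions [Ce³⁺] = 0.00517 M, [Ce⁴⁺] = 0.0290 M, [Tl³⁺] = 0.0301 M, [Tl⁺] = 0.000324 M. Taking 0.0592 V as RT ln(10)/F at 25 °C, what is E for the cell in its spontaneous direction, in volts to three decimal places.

+0.376 V

Ce⁴⁺/Ce³⁺ is the cathode (higher E°), Tl³⁺/Tl⁺ the anode: E°cell = +1.61 − (+1.22) = +0.39 V, n = 2.
Overall: 2 Ce⁴⁺(aq) + Tl⁺(aq) → 2 Ce³⁺(aq) + Tl³⁺(aq)
Q = [Ce³⁺]^2·[Tl³⁺] / ([Ce⁴⁺]^2·[Tl⁺]); log Q = 0.470.
E = E° − (0.0592/n) log Q = +0.39 − (0.0592/2)(0.470) = +0.376 V.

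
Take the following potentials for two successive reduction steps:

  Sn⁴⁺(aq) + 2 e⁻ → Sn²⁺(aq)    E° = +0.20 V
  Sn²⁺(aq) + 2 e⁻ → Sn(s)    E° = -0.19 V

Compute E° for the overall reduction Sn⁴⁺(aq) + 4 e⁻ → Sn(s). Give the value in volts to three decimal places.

Adding the free-energy changes (−nFE°) of the two steps gives −n₃FE°₃ = −n₁FE°₁ − n₂FE°₂.
E°₃ = (2×+0.20 + 2×-0.19) / 4 = (+0.020) / 4 = +0.005 V.

+0.005 V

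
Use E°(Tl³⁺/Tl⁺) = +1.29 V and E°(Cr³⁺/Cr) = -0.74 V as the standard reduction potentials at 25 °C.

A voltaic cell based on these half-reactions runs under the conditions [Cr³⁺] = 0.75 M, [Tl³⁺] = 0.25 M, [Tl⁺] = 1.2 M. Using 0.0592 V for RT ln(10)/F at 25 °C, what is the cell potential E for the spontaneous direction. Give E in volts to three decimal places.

+2.012 V

Tl³⁺/Tl⁺ is the cathode (higher E°), Cr³⁺/Cr the anode: E°cell = +1.29 − (-0.74) = +2.03 V, n = 6.
Overall: 3 Tl³⁺(aq) + 2 Cr(s) → 3 Tl⁺(aq) + 2 Cr³⁺(aq)
Q = [Tl⁺]^3·[Cr³⁺]^2 / ([Tl³⁺]^3); log Q = 1.794.
E = E° − (0.0592/n) log Q = +2.03 − (0.0592/6)(1.794) = +2.012 V.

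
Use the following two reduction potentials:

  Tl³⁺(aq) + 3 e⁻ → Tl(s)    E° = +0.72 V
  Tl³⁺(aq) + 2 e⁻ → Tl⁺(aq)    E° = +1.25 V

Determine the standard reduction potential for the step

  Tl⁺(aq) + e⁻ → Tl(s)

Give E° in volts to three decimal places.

Sequential free energies add, so n₃E°₃ = n₁E°₁ + n₂E°₂.
With n₃ = 3, and the known step contributing 2×(+1.25) V, the unknown satisfies 1·E° = 3×(+0.72) − 2×(+1.25) = -0.340.
E° = -0.340 / 1 = -0.340 V.

-0.340 V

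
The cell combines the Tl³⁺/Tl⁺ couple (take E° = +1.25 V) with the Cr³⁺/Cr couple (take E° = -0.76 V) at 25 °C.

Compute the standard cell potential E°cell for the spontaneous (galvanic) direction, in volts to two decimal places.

+2.01 V

The Tl³⁺/Tl⁺ couple has the higher reduction potential, so it is the cathode; Cr³⁺/Cr is oxidised at the anode.
E°cell = E°(cathode) − E°(anode) = (+1.25) − (-0.76) = +2.01 V.
Since E°cell > 0, the reaction is spontaneous under standard conditions.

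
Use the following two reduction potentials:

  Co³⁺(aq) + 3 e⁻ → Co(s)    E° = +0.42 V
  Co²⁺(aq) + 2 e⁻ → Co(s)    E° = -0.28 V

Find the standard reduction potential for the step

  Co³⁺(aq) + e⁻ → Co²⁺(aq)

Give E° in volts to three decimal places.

+1.820 V

Sequential free energies add, so n₃E°₃ = n₁E°₁ + n₂E°₂.
With n₃ = 3, and the known step contributing 2×(-0.28) V, the unknown satisfies 1·E° = 3×(+0.42) − 2×(-0.28) = +1.820.
E° = +1.820 / 1 = +1.820 V.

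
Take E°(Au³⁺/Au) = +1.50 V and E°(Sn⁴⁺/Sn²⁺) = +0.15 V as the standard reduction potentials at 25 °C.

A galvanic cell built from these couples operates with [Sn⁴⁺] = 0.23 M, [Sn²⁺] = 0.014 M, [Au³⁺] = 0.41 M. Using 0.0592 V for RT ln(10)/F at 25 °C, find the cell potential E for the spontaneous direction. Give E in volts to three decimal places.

+1.306 V

Au³⁺/Au is the cathode (higher E°), Sn⁴⁺/Sn²⁺ the anode: E°cell = +1.50 − (+0.15) = +1.35 V, n = 6.
Overall: 2 Au³⁺(aq) + 3 Sn²⁺(aq) → 2 Au(s) + 3 Sn⁴⁺(aq)
Q = [Sn⁴⁺]^3 / ([Au³⁺]^2·[Sn²⁺]^3); log Q = 4.421.
E = E° − (0.0592/n) log Q = +1.35 − (0.0592/6)(4.421) = +1.306 V.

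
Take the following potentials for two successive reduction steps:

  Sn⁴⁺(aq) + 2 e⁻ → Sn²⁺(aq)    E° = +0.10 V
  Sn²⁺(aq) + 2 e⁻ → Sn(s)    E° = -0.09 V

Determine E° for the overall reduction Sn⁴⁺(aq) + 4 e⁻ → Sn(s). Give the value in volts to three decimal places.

Standard free energies of sequential steps add: ΔG°₃ = ΔG°₁ + ΔG°₂, so n₃E°₃ = n₁E°₁ + n₂E°₂.
E°₃ = (2×+0.10 + 2×-0.09) / 4 = (+0.020) / 4 = +0.005 V.

+0.005 V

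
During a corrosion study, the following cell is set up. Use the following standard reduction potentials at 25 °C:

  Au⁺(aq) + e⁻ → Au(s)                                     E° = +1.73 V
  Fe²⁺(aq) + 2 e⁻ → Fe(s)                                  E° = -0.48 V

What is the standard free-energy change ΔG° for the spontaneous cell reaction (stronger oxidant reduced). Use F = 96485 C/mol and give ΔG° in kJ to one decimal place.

-426.5 kJ

Au⁺/Au (E° = +1.73 V) is the cathode; Fe²⁺/Fe (E° = -0.48 V) is the anode, so E°cell = +2.21 V.
Balancing electrons gives n = 2 (lcm of 1 and 2).
ΔG° = −nFE° = −(2)(96485)(+2.21) = -426,464 J = -426.5 kJ.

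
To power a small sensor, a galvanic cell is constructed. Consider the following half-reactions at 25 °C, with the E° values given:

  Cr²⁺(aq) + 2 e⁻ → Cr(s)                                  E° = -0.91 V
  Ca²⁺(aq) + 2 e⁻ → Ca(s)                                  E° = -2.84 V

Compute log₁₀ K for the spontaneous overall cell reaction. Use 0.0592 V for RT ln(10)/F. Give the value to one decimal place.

Cathode: Cr²⁺/Cr; anode: Ca²⁺/Ca. E°cell = +1.93 V, n = 2.
log K = nE°cell / 0.0592 = (2)(+1.93) / 0.0592 = 65.2.

65.2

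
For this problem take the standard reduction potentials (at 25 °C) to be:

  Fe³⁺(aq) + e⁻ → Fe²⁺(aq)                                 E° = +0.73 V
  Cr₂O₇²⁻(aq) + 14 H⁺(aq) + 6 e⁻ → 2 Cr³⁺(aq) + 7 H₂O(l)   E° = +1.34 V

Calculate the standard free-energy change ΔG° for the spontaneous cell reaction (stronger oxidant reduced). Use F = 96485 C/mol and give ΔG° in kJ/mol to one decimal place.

-353.1 kJ/mol

Cr₂O₇²⁻/Cr³⁺ (E° = +1.34 V) is the cathode; Fe³⁺/Fe²⁺ (E° = +0.73 V) is the anode, so E°cell = +0.61 V.
Balancing electrons gives n = 6 (lcm of 6 and 1).
ΔG° = −nFE° = −(6)(96485)(+0.61) = -353,135 J = -353.1 kJ/mol.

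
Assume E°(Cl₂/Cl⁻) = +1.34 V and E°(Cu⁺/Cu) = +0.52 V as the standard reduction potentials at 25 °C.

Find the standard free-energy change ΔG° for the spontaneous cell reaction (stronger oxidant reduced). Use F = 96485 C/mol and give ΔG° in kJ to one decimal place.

Cl₂/Cl⁻ (E° = +1.34 V) is the cathode; Cu⁺/Cu (E° = +0.52 V) is the anode, so E°cell = +0.82 V.
Balancing electrons gives n = 2 (lcm of 2 and 1).
ΔG° = −nFE° = −(2)(96485)(+0.82) = -158,235 J = -158.2 kJ.

-158.2 kJ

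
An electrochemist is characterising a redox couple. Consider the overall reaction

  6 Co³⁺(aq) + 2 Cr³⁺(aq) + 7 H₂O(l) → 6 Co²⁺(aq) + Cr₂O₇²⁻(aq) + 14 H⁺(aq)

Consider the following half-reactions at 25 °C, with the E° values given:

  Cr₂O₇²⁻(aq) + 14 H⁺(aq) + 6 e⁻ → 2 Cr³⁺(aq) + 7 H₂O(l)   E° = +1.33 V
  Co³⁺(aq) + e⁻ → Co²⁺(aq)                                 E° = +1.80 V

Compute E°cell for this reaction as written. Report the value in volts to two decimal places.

+0.47 V

The Co³⁺/Co²⁺ couple has the higher reduction potential, so it is the cathode; Cr₂O₇²⁻/Cr³⁺ is oxidised at the anode.
E°cell = E°(cathode) − E°(anode) = (+1.80) − (+1.33) = +0.47 V.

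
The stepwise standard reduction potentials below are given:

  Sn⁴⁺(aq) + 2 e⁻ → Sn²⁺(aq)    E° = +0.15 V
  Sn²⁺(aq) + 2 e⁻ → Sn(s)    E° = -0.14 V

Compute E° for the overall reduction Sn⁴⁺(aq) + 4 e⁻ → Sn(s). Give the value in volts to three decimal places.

+0.005 V

Since ΔG° = −nFE° is additive over sequential reductions, n₃E°₃ = n₁E°₁ + n₂E°₂.
E°₃ = (2×+0.15 + 2×-0.14) / 4 = (+0.020) / 4 = +0.005 V.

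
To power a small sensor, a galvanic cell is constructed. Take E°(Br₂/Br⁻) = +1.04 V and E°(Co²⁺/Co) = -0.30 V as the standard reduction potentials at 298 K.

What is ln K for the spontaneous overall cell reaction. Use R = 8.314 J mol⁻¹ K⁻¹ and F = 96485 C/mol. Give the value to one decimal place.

104.4

Cathode: Br₂/Br⁻; anode: Co²⁺/Co. E°cell = (+1.04) − (-0.30) = +1.34 V, with n = 2.
ΔG° = −nFE° = −RT ln K, so ln K = nFE°/(RT) = (2)(96485)(+1.34) / ((8.314)(298)) = 104.368.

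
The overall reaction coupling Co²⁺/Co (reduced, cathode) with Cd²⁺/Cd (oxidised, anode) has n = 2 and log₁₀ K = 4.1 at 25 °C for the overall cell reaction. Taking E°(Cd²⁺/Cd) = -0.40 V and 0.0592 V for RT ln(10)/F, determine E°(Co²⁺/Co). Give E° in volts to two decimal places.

-0.28 V

E°cell = (0.0592/n)·log K = (0.0592/2)(4.1) = +0.121 V.
Since Co²⁺/Co is the cathode and Cd²⁺/Cd the anode, E°cell = E°(Co²⁺/Co) − E°(Cd²⁺/Cd).
So E°(Co²⁺/Co) = E°cell + E°(Cd²⁺/Cd) = +0.121 + (-0.40) = -0.28 V.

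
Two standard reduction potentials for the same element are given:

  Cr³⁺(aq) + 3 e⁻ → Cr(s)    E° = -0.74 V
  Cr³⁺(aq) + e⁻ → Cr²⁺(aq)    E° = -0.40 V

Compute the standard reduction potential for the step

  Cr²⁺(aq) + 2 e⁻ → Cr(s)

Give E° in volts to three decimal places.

Sequential free energies add, so n₃E°₃ = n₁E°₁ + n₂E°₂.
With n₃ = 3, and the known step contributing 1×(-0.40) V, the unknown satisfies 2·E° = 3×(-0.74) − 1×(-0.40) = -1.820.
E° = -1.820 / 2 = -0.910 V.

-0.910 V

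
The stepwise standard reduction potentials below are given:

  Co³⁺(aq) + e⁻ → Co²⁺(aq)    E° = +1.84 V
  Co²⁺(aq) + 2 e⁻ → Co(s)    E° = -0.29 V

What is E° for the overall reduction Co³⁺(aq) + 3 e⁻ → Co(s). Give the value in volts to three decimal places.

Standard free energies of sequential steps add: ΔG°₃ = ΔG°₁ + ΔG°₂, so n₃E°₃ = n₁E°₁ + n₂E°₂.
E°₃ = (1×+1.84 + 2×-0.29) / 3 = (+1.260) / 3 = +0.420 V.

+0.420 V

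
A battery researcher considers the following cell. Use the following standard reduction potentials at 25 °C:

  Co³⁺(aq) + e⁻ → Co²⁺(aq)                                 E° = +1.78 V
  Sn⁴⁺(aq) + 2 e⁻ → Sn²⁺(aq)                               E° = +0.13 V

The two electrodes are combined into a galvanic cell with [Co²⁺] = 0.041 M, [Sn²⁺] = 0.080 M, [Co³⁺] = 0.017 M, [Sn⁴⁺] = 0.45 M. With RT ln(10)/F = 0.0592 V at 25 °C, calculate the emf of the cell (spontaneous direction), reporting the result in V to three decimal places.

Co³⁺/Co²⁺ is the cathode (higher E°), Sn⁴⁺/Sn²⁺ the anode: E°cell = +1.78 − (+0.13) = +1.65 V, n = 2.
Overall: 2 Co³⁺(aq) + Sn²⁺(aq) → 2 Co²⁺(aq) + Sn⁴⁺(aq)
Q = [Co²⁺]^2·[Sn⁴⁺] / ([Co³⁺]^2·[Sn²⁺]); log Q = 1.515.
E = E° − (0.0592/n) log Q = +1.65 − (0.0592/2)(1.515) = +1.605 V.

+1.605 V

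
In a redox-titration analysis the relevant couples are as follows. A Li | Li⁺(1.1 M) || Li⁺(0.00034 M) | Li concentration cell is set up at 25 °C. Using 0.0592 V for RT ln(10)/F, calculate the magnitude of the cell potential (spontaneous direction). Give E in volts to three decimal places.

For a concentration cell E°cell = 0. The 1.1 M side is the cathode (reduction is favoured where [Li⁺] is higher).
With n = 1, E = −(0.0592/1) log([Li⁺]ₐₙ/[Li⁺]꜀ₐₜ) = −(0.0592/1) log(0.00034/1.1) = −(0.0592/1)(-3.510) = +0.208 V.

+0.208 V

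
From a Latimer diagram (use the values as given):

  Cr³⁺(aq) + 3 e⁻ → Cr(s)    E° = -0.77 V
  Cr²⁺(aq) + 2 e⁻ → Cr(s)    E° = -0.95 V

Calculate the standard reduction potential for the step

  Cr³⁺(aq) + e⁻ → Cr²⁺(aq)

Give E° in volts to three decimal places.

Sequential free energies add, so n₃E°₃ = n₁E°₁ + n₂E°₂.
With n₃ = 3, and the known step contributing 2×(-0.95) V, the unknown satisfies 1·E° = 3×(-0.77) − 2×(-0.95) = -0.410.
E° = -0.410 / 1 = -0.410 V.

-0.410 V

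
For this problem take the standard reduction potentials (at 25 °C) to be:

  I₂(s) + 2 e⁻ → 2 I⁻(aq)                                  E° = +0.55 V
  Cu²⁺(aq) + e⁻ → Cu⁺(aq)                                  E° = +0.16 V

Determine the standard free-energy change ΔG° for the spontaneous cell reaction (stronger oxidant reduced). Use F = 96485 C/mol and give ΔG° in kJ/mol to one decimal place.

I₂/I⁻ (E° = +0.55 V) is the cathode; Cu²⁺/Cu⁺ (E° = +0.16 V) is the anode, so E°cell = +0.39 V.
Balancing electrons gives n = 2 (lcm of 2 and 1).
ΔG° = −nFE° = −(2)(96485)(+0.39) = -75,258 J = -75.3 kJ/mol.

-75.3 kJ/mol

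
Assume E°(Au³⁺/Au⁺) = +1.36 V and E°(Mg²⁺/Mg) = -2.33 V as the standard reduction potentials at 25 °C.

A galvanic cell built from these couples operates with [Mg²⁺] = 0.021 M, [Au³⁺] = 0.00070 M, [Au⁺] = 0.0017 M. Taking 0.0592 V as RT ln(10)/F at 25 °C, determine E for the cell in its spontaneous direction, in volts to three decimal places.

+3.728 V

Au³⁺/Au⁺ is the cathode (higher E°), Mg²⁺/Mg the anode: E°cell = +1.36 − (-2.33) = +3.69 V, n = 2.
Overall: Au³⁺(aq) + Mg(s) → Au⁺(aq) + Mg²⁺(aq)
Q = [Au⁺]·[Mg²⁺] / ([Au³⁺]); log Q = -1.292.
E = E° − (0.0592/n) log Q = +3.69 − (0.0592/2)(-1.292) = +3.728 V.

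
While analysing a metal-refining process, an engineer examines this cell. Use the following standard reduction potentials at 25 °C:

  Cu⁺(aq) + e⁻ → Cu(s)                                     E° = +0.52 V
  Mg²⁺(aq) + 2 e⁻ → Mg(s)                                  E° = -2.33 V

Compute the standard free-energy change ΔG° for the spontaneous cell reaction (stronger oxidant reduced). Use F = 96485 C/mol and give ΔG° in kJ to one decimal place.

-550.0 kJ

Cu⁺/Cu (E° = +0.52 V) is the cathode; Mg²⁺/Mg (E° = -2.33 V) is the anode, so E°cell = +2.85 V.
Balancing electrons gives n = 2 (lcm of 1 and 2).
ΔG° = −nFE° = −(2)(96485)(+2.85) = -549,964 J = -550.0 kJ.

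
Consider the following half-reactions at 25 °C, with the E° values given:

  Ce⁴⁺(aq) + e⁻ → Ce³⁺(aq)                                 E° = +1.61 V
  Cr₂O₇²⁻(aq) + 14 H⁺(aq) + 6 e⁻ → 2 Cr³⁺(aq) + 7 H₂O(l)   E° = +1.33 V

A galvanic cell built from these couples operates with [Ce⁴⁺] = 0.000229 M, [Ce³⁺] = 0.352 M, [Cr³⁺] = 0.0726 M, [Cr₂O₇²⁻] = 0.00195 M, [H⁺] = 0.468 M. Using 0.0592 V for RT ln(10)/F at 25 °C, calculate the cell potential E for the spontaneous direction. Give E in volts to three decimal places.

+0.141 V

Ce⁴⁺/Ce³⁺ is the cathode (higher E°), Cr₂O₇²⁻/Cr³⁺ the anode: E°cell = +1.61 − (+1.33) = +0.28 V, n = 6.
Overall: 6 Ce⁴⁺(aq) + 2 Cr³⁺(aq) + 7 H₂O(l) → 6 Ce³⁺(aq) + Cr₂O₇²⁻(aq) + 14 H⁺(aq)
Q = [Ce³⁺]^6·[Cr₂O₇²⁻]·[H⁺]^14 / ([Ce⁴⁺]^6·[Cr³⁺]^2); log Q = 14.072.
E = E° − (0.0592/n) log Q = +0.28 − (0.0592/6)(14.072) = +0.141 V.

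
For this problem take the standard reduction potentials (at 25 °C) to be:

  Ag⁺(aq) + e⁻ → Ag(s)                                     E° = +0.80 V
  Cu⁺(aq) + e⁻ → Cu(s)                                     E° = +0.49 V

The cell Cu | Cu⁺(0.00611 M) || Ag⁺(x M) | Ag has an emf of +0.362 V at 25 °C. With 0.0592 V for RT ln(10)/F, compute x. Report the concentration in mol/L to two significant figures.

Ag⁺/Ag is the cathode, Cu⁺/Cu the anode: E°cell = +0.31 V, n = 1.
Overall reaction: Ag⁺(aq) + Cu(s) → Ag(s) + Cu⁺(aq); Q = [Cu⁺]^1/[Ag⁺]^1.
From E = E° − (0.0592/n) log Q: log Q = (E° − E)·n/0.0592 = (+0.31 − (+0.362))·1/0.0592 = -0.8784.
So 1·log[Ag⁺] = 1·log(0.00611) − log Q = -2.2140 − (-0.8784) = -1.3356; [Ag⁺] = 10^(-1.3356) ≈ 0.046 M.

0.046 M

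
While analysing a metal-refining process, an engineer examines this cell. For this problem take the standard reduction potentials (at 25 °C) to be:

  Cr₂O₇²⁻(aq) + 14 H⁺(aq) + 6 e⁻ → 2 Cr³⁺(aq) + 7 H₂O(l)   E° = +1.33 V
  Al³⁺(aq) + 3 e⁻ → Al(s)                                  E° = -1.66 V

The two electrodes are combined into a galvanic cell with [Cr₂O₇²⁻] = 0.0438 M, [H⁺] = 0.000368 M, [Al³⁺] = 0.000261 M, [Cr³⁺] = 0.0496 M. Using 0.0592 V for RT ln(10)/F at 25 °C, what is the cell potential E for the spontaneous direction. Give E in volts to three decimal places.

+2.599 V

Cr₂O₇²⁻/Cr³⁺ is the cathode (higher E°), Al³⁺/Al the anode: E°cell = +1.33 − (-1.66) = +2.99 V, n = 6.
Overall: Cr₂O₇²⁻(aq) + 14 H⁺(aq) + 2 Al(s) → 2 Cr³⁺(aq) + 7 H₂O(l) + 2 Al³⁺(aq)
Q = [Cr³⁺]^2·[Al³⁺]^2 / ([Cr₂O₇²⁻]·[H⁺]^14); log Q = 39.661.
E = E° − (0.0592/n) log Q = +2.99 − (0.0592/6)(39.661) = +2.599 V.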